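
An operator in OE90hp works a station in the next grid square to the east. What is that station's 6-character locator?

OE90ip

Longitude subsquare h = 7; +1 → 8 = i.
The latitude characters are unchanged.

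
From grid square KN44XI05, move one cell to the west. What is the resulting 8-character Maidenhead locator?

KN44wi95

Longitude extended square 0; −1 → -1, wraps to 9, carry into subsquare.
Longitude subsquare x = 23; −1 → 22 = w.
The latitude characters are unchanged.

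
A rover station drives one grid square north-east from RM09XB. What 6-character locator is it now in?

RM19ac

Longitude subsquare x = 23; +1 → 24, wraps to 0 = a, carry into square.
Longitude square 0; +1 → 1.
Latitude subsquare b = 1; +1 → 2 = c.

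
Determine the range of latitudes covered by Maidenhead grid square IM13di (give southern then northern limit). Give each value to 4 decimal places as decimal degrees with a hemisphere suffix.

33.3333° N, 33.3750° N

Field I=8, M=12: +8·20° lon, +12·10° lat → SW at lon -20°, lat 30°.
Square 1, 3: +1·2° lon, +3·1° lat → SW at lon -18°, lat 33°.
Subsquare d=3, i=8: +3·0.0833333° lon, +8·0.0416667° lat → SW at lon -17.75°, lat 33.3333°.
Cell spans 0.0833333° lon × 0.0416667° lat.
south 33.3333° N, north 33.3750° N.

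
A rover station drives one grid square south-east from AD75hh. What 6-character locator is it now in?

Longitude subsquare h = 7; +1 → 8 = i.
Latitude subsquare h = 7; −1 → 6 = g.

AD75ig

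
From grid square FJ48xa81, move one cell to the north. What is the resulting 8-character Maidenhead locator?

FJ48xa82

Latitude extended square 1; +1 → 2.
The longitude characters are unchanged.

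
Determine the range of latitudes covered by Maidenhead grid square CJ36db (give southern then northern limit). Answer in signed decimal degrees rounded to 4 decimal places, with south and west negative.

Field C=2, J=9: +2·20° lon, +9·10° lat → SW at lon -140°, lat 0°.
Square 3, 6: +3·2° lon, +6·1° lat → SW at lon -134°, lat 6°.
Subsquare d=3, b=1: +3·0.0833333° lon, +1·0.0416667° lat → SW at lon -133.75°, lat 6.04167°.
Cell spans 0.0833333° lon × 0.0416667° lat.
south 6.0417, north 6.0833.

6.0417, 6.0833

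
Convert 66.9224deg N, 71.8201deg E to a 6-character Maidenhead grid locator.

Offset from 180°W / 90°S: lon 251.8201°, lat 156.9224°.
Field (20°×10°, letters A–R): lon ⌊251.8201/20⌋ = 12 → M; lat ⌊156.9224/10⌋ = 15 → P.
Square (2°×1°, digits 0–9): lon ⌊11.8201/2⌋ = 5; lat ⌊6.9224/1⌋ = 6.
Subsquare (5′×2.5′, letters a–x): lon ⌊1.8201/0.0833333⌋ = 21 → v; lat ⌊0.9224/0.0416667⌋ = 22 → w.

MP56vw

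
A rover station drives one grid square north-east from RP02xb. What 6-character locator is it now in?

RP12ac

Longitude subsquare x = 23; +1 → 24, wraps to 0 = a, carry into square.
Longitude square 0; +1 → 1.
Latitude subsquare b = 1; +1 → 2 = c.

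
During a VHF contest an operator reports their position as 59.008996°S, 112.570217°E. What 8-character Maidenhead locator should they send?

OD60gx87

Add 180° to longitude and 90° to latitude: 292.57022, 30.99100.
Field: lon ⌊292.57022/20⌋ = 14 → O; lat ⌊30.99100/10⌋ = 3 → D.
Square: lon ⌊12.57022/2⌋ = 6; lat ⌊0.99100/1⌋ = 0.
Subsquare: lon ⌊0.57022/0.0833333⌋ = 6 → g; lat ⌊0.99100/0.0416667⌋ = 23 → x.
Extended square: lon ⌊0.07022/0.00833333⌋ = 8; lat ⌊0.03267/0.00416667⌋ = 7.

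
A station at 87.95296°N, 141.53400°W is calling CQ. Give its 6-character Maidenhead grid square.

BR97fw

Shift to the Maidenhead origin (180°W, 90°S): lon 38.4660, lat 177.9530.
Field: 38.4660/20 → 1 → B, 177.9530/10 → 17 → R; chars BR.
Square: 18.4660/2 → 9, 7.9530/1 → 7; chars 97.
Subsquare: 0.4660/0.0833333 → 5 → f, 0.9530/0.0416667 → 22 → w; chars fw.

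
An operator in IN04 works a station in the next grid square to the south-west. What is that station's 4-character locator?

Longitude square 0; −1 → -1, wraps to 9, carry into field.
Longitude field I = 8; −1 → 7 = H.
Latitude square 4; −1 → 3.

HN93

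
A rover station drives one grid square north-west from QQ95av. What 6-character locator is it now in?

Longitude subsquare a = 0; −1 → -1, wraps to 23 = x, carry into square.
Longitude square 9; −1 → 8.
Latitude subsquare v = 21; +1 → 22 = w.

QQ85xw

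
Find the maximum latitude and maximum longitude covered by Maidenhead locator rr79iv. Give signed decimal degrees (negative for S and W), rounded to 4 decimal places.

89.9167, 174.7500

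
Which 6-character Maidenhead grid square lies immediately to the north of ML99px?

MM90pa

Latitude subsquare x = 23; +1 → 24, wraps to 0 = a, carry into square.
Latitude square 9; +1 → 10, wraps to 0, carry into field.
Latitude field L = 11; +1 → 12 = M.
The longitude characters are unchanged.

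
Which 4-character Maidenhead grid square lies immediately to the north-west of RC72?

Longitude square 7; −1 → 6.
Latitude square 2; +1 → 3.

RC63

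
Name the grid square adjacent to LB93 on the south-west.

Longitude square 9; −1 → 8.
Latitude square 3; −1 → 2.

LB82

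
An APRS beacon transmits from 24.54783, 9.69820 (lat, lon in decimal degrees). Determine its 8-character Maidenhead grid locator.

Shift to the Maidenhead origin (180°W, 90°S): lon 189.69820, lat 114.54783.
Field: lon ⌊189.69820/20⌋ = 9 → J; lat ⌊114.54783/10⌋ = 11 → L.
Square: lon ⌊9.69820/2⌋ = 4; lat ⌊4.54783/1⌋ = 4.
Subsquare: lon ⌊1.69820/0.0833333⌋ = 20 → u; lat ⌊0.54783/0.0416667⌋ = 13 → n.
Extended square: lon ⌊0.03153/0.00833333⌋ = 3; lat ⌊0.00616/0.00416667⌋ = 1.

JL44un31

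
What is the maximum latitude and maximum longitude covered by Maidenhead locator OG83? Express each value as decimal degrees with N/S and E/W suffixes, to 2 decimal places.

26.00° S, 118.00° E

Field O=14, G=6: +14·20° lon, +6·10° lat → SW at lon 100°, lat -30°.
Square 8, 3: +8·2° lon, +3·1° lat → SW at lon 116°, lat -27°.
Cell spans 2° lon × 1° lat. NE corner is SW corner plus one full cell.
latitude 26.00° S, longitude 118.00° E.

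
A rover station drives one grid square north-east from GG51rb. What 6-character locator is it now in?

GG51sc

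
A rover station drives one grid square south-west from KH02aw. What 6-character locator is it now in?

JH92xv

Longitude subsquare a = 0; −1 → -1, wraps to 23 = x, carry into square.
Longitude square 0; −1 → -1, wraps to 9, carry into field.
Longitude field K = 10; −1 → 9 = J.
Latitude subsquare w = 22; −1 → 21 = v.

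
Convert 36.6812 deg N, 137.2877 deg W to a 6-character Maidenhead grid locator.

CM16iq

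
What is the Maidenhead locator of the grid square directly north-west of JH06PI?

JH06oj

Longitude subsquare p = 15; −1 → 14 = o.
Latitude subsquare i = 8; +1 → 9 = j.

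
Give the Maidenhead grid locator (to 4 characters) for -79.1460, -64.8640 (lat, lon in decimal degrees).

Shift to the Maidenhead origin (180°W, 90°S): lon 115.14, lat 10.85.
Field: lon ⌊115.14/20⌋ = 5 → F; lat ⌊10.85/10⌋ = 1 → B.
Square: lon ⌊15.14/2⌋ = 7; lat ⌊0.85/1⌋ = 0.

FB70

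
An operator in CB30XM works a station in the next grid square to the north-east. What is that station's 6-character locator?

CB40an

Longitude subsquare x = 23; +1 → 24, wraps to 0 = a, carry into square.
Longitude square 3; +1 → 4.
Latitude subsquare m = 12; +1 → 13 = n.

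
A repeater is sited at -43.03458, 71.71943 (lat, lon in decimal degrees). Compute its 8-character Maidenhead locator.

Add 180° to longitude and 90° to latitude: 251.71943, 46.96542.
Field: 251.71943/20 → 12 → M, 46.96542/10 → 4 → E; chars ME.
Square: 11.71943/2 → 5, 6.96542/1 → 6; chars 56.
Subsquare: 1.71943/0.0833333 → 20 → u, 0.96542/0.0416667 → 23 → x; chars ux.
Extended square: 0.05276/0.00833333 → 6, 0.00709/0.00416667 → 1; chars 61.

ME56ux61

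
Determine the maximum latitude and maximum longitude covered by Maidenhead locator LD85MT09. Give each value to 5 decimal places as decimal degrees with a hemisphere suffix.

54.16667° S, 57.00833° E

Field L=11, D=3: +11·20° lon, +3·10° lat → SW at lon 40°, lat -60°.
Square 8, 5: +8·2° lon, +5·1° lat → SW at lon 56°, lat -55°.
Subsquare m=12, t=19: +12·0.0833333° lon, +19·0.0416667° lat → SW at lon 57°, lat -54.2083°.
Extended square 0, 9: +0·0.00833333° lon, +9·0.00416667° lat → SW at lon 57°, lat -54.1708°.
Cell spans 0.00833333° lon × 0.00416667° lat. NE corner is SW corner plus one full cell.
latitude 54.16667° S, longitude 57.00833° E.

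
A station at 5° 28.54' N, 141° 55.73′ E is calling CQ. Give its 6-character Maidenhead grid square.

Add 180° to longitude and 90° to latitude: 321.9288, 95.4757.
Field (20°×10°, letters A–R): 321.9288/20 → 16 → Q, 95.4757/10 → 9 → J; chars QJ.
Square (2°×1°, digits 0–9): 1.9288/2 → 0, 5.4757/1 → 5; chars 05.
Subsquare (5′×2.5′, letters a–x): 1.9288/0.0833333 → 23 → x, 0.4757/0.0416667 → 11 → l; chars xl.

QJ05xl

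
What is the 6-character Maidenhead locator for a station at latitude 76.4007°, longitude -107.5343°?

DQ66fj

Shift to the Maidenhead origin (180°W, 90°S): lon 72.4657, lat 166.4007.
Field: 72.4657/20 → 3 → D, 166.4007/10 → 16 → Q; chars DQ.
Square: 12.4657/2 → 6, 6.4007/1 → 6; chars 66.
Subsquare: 0.4657/0.0833333 → 5 → f, 0.4007/0.0416667 → 9 → j; chars fj.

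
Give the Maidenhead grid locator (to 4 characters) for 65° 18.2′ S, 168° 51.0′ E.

Shift to the Maidenhead origin (180°W, 90°S): lon 348.85, lat 24.70.
Field: lon ⌊348.85/20⌋ = 17 → R; lat ⌊24.70/10⌋ = 2 → C.
Square: lon ⌊8.85/2⌋ = 4; lat ⌊4.70/1⌋ = 4.

RC44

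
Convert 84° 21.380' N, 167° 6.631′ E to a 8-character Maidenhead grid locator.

RR34ni35

Shift to the Maidenhead origin (180°W, 90°S): lon 347.11052, lat 174.35633.
Field: 347.11052/20 → 17 → R, 174.35633/10 → 17 → R; chars RR.
Square: 7.11052/2 → 3, 4.35633/1 → 4; chars 34.
Subsquare: 1.11052/0.0833333 → 13 → n, 0.35633/0.0416667 → 8 → i; chars ni.
Extended square: 0.02718/0.00833333 → 3, 0.02300/0.00416667 → 5; chars 35.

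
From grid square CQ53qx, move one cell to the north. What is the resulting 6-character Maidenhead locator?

CQ54qa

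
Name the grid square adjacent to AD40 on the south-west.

AC39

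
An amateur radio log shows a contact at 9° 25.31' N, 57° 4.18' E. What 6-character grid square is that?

LJ89mk

Offset from 180°W / 90°S: lon 237.0697°, lat 99.4218°.
Field: lon ⌊237.0697/20⌋ = 11 → L; lat ⌊99.4218/10⌋ = 9 → J.
Square: lon ⌊17.0697/2⌋ = 8; lat ⌊9.4218/1⌋ = 9.
Subsquare: lon ⌊1.0697/0.0833333⌋ = 12 → m; lat ⌊0.4218/0.0416667⌋ = 10 → k.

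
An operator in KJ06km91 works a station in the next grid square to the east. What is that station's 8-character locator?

Longitude extended square 9; +1 → 10, wraps to 0, carry into subsquare.
Longitude subsquare k = 10; +1 → 11 = l.
The latitude characters are unchanged.

KJ06lm01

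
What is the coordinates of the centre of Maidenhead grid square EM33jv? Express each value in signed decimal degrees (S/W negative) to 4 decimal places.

33.8958, -93.2083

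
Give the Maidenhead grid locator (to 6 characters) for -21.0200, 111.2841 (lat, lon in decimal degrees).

OG58px

Shift to the Maidenhead origin (180°W, 90°S): lon 291.2841, lat 68.9800.
Field: 291.2841/20 → 14 → O, 68.9800/10 → 6 → G; chars OG.
Square: 11.2841/2 → 5, 8.9800/1 → 8; chars 58.
Subsquare: 1.2841/0.0833333 → 15 → p, 0.9800/0.0416667 → 23 → x; chars px.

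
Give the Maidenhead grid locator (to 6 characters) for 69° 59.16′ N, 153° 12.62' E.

QP69ox

Offset from 180°W / 90°S: lon 333.2103°, lat 159.9860°.
Field: 333.2103/20 → 16 → Q, 159.9860/10 → 15 → P; chars QP.
Square: 13.2103/2 → 6, 9.9860/1 → 9; chars 69.
Subsquare: 1.2103/0.0833333 → 14 → o, 0.9860/0.0416667 → 23 → x; chars ox.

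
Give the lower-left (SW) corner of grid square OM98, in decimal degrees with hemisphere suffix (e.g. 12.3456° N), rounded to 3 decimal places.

Field O=14, M=12: +14·20° lon, +12·10° lat → SW at lon 100°, lat 30°.
Square 9, 8: +9·2° lon, +8·1° lat → SW at lon 118°, lat 38°.
latitude 38.000° N, longitude 118.000° E.

38.000° N, 118.000° E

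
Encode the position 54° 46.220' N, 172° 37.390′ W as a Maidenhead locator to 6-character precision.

AO34qs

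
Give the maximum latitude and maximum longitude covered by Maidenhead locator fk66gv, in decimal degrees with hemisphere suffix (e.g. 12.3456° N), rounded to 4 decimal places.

Field F=5, K=10: +5·20° lon, +10·10° lat → SW at lon -80°, lat 10°.
Square 6, 6: +6·2° lon, +6·1° lat → SW at lon -68°, lat 16°.
Subsquare g=6, v=21: +6·0.0833333° lon, +21·0.0416667° lat → SW at lon -67.5°, lat 16.875°.
Cell spans 0.0833333° lon × 0.0416667° lat. NE corner is SW corner plus one full cell.
latitude 16.9167° N, longitude 67.4167° W.

16.9167° N, 67.4167° W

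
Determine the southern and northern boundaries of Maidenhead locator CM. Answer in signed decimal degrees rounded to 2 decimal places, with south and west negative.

30.00, 40.00

Field C=2, M=12: +2·20° lon, +12·10° lat → SW at lon -140°, lat 30°.
Cell spans 20° lon × 10° lat.
south 30.00, north 40.00.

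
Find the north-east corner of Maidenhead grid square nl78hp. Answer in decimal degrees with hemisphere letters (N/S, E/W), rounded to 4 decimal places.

Field N=13, L=11: +13·20° lon, +11·10° lat → SW at lon 80°, lat 20°.
Square 7, 8: +7·2° lon, +8·1° lat → SW at lon 94°, lat 28°.
Subsquare h=7, p=15: +7·0.0833333° lon, +15·0.0416667° lat → SW at lon 94.5833°, lat 28.625°.
Cell spans 0.0833333° lon × 0.0416667° lat. NE corner is SW corner plus one full cell.
latitude 28.6667° N, longitude 94.6667° E.

28.6667° N, 94.6667° E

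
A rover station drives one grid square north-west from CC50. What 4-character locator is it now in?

CC41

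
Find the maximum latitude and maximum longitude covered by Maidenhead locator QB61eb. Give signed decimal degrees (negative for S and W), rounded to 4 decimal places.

Field Q=16, B=1: +16·20° lon, +1·10° lat → SW at lon 140°, lat -80°.
Square 6, 1: +6·2° lon, +1·1° lat → SW at lon 152°, lat -79°.
Subsquare e=4, b=1: +4·0.0833333° lon, +1·0.0416667° lat → SW at lon 152.333°, lat -78.9583°.
Cell spans 0.0833333° lon × 0.0416667° lat. NE corner is SW corner plus one full cell.
latitude -78.9167, longitude 152.4167.

-78.9167, 152.4167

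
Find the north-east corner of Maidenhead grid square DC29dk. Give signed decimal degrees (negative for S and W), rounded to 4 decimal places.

-60.5417, -115.6667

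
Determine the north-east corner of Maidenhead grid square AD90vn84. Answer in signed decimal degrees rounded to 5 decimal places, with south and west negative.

Field A=0, D=3: +0·20° lon, +3·10° lat → SW at lon -180°, lat -60°.
Square 9, 0: +9·2° lon, +0·1° lat → SW at lon -162°, lat -60°.
Subsquare v=21, n=13: +21·0.0833333° lon, +13·0.0416667° lat → SW at lon -160.25°, lat -59.4583°.
Extended square 8, 4: +8·0.00833333° lon, +4·0.00416667° lat → SW at lon -160.183°, lat -59.4417°.
Cell spans 0.00833333° lon × 0.00416667° lat. NE corner is SW corner plus one full cell.
latitude -59.43750, longitude -160.17500.

-59.43750, -160.17500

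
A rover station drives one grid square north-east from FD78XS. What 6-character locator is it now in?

Longitude subsquare x = 23; +1 → 24, wraps to 0 = a, carry into square.
Longitude square 7; +1 → 8.
Latitude subsquare s = 18; +1 → 19 = t.

FD88at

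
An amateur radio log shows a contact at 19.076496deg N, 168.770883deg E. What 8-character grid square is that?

RK49jb28

Offset from 180°W / 90°S: lon 348.77088°, lat 109.07650°.
Field: lon ⌊348.77088/20⌋ = 17 → R; lat ⌊109.07650/10⌋ = 10 → K.
Square: lon ⌊8.77088/2⌋ = 4; lat ⌊9.07650/1⌋ = 9.
Subsquare: lon ⌊0.77088/0.0833333⌋ = 9 → j; lat ⌊0.07650/0.0416667⌋ = 1 → b.
Extended square: lon ⌊0.02088/0.00833333⌋ = 2; lat ⌊0.03483/0.00416667⌋ = 8.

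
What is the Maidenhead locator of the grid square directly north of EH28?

Latitude square 8; +1 → 9.
The longitude characters are unchanged.

EH29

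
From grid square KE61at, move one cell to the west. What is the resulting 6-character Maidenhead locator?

Longitude subsquare a = 0; −1 → -1, wraps to 23 = x, carry into square.
Longitude square 6; −1 → 5.
The latitude characters are unchanged.

KE51xt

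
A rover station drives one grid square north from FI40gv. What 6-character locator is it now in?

FI40gw

Latitude subsquare v = 21; +1 → 22 = w.
The longitude characters are unchanged.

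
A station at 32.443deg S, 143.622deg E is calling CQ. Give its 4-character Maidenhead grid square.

Add 180° to longitude and 90° to latitude: 323.62, 57.56.
Field: 323.62/20 → 16 → Q, 57.56/10 → 5 → F; chars QF.
Square: 3.62/2 → 1, 7.56/1 → 7; chars 17.

QF17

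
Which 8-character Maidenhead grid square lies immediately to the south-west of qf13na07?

QF13ma96

Longitude extended square 0; −1 → -1, wraps to 9, carry into subsquare.
Longitude subsquare n = 13; −1 → 12 = m.
Latitude extended square 7; −1 → 6.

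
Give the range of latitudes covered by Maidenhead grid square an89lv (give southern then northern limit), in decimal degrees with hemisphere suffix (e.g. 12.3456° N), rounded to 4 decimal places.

49.8750° N, 49.9167° N

Field A=0, N=13: +0·20° lon, +13·10° lat → SW at lon -180°, lat 40°.
Square 8, 9: +8·2° lon, +9·1° lat → SW at lon -164°, lat 49°.
Subsquare l=11, v=21: +11·0.0833333° lon, +21·0.0416667° lat → SW at lon -163.083°, lat 49.875°.
Cell spans 0.0833333° lon × 0.0416667° lat.
south 49.8750° N, north 49.9167° N.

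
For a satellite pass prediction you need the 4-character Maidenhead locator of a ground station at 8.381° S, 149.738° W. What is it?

Add 180° to longitude and 90° to latitude: 30.26, 81.62.
Field (20°×10°, letters A–R): lon ⌊30.26/20⌋ = 1 → B; lat ⌊81.62/10⌋ = 8 → I.
Square (2°×1°, digits 0–9): lon ⌊10.26/2⌋ = 5; lat ⌊1.62/1⌋ = 1.

BI51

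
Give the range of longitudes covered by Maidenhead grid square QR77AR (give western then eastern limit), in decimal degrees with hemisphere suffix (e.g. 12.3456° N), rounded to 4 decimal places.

Field Q=16, R=17: +16·20° lon, +17·10° lat → SW at lon 140°, lat 80°.
Square 7, 7: +7·2° lon, +7·1° lat → SW at lon 154°, lat 87°.
Subsquare a=0, r=17: +0·0.0833333° lon, +17·0.0416667° lat → SW at lon 154°, lat 87.7083°.
Cell spans 0.0833333° lon × 0.0416667° lat.
west 154.0000° E, east 154.0833° E.

154.0000° E, 154.0833° E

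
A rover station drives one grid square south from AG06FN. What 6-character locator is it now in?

AG06fm

Latitude subsquare n = 13; −1 → 12 = m.
The longitude characters are unchanged.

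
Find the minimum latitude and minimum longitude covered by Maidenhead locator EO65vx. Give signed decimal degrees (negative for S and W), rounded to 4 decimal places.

55.9583, -86.2500

Field E=4, O=14: +4·20° lon, +14·10° lat → SW at lon -100°, lat 50°.
Square 6, 5: +6·2° lon, +5·1° lat → SW at lon -88°, lat 55°.
Subsquare v=21, x=23: +21·0.0833333° lon, +23·0.0416667° lat → SW at lon -86.25°, lat 55.9583°.
latitude 55.9583, longitude -86.2500.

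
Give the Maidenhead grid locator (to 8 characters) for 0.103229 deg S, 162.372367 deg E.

RI19ev45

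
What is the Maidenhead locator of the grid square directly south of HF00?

HE09

Latitude square 0; −1 → -1, wraps to 9, carry into field.
Latitude field F = 5; −1 → 4 = E.
The longitude characters are unchanged.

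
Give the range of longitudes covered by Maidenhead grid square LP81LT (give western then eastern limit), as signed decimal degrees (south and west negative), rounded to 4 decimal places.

Field L=11, P=15: +11·20° lon, +15·10° lat → SW at lon 40°, lat 60°.
Square 8, 1: +8·2° lon, +1·1° lat → SW at lon 56°, lat 61°.
Subsquare l=11, t=19: +11·0.0833333° lon, +19·0.0416667° lat → SW at lon 56.9167°, lat 61.7917°.
Cell spans 0.0833333° lon × 0.0416667° lat.
west 56.9167, east 57.0000.

56.9167, 57.0000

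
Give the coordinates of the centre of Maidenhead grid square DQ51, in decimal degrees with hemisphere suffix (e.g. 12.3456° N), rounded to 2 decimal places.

Field D=3, Q=16: +3·20° lon, +16·10° lat → SW at lon -120°, lat 70°.
Square 5, 1: +5·2° lon, +1·1° lat → SW at lon -110°, lat 71°.
Cell spans 2° lon × 1° lat. Centre is SW corner plus half of each.
latitude 71.50° N, longitude 109.00° W.

71.50° N, 109.00° W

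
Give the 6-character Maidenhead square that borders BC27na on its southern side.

BC26nx

Latitude subsquare a = 0; −1 → -1, wraps to 23 = x, carry into square.
Latitude square 7; −1 → 6.
The longitude characters are unchanged.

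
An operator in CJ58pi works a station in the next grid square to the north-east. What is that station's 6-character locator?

CJ58qj

Longitude subsquare p = 15; +1 → 16 = q.
Latitude subsquare i = 8; +1 → 9 = j.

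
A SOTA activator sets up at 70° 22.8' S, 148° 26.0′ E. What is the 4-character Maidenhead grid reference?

QB49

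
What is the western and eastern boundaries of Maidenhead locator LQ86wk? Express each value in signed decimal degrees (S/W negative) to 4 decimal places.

57.8333, 57.9167

Field L=11, Q=16: +11·20° lon, +16·10° lat → SW at lon 40°, lat 70°.
Square 8, 6: +8·2° lon, +6·1° lat → SW at lon 56°, lat 76°.
Subsquare w=22, k=10: +22·0.0833333° lon, +10·0.0416667° lat → SW at lon 57.8333°, lat 76.4167°.
Cell spans 0.0833333° lon × 0.0416667° lat.
west 57.8333, east 57.9167.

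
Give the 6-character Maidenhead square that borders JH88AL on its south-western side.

JH78xk

Longitude subsquare a = 0; −1 → -1, wraps to 23 = x, carry into square.
Longitude square 8; −1 → 7.
Latitude subsquare l = 11; −1 → 10 = k.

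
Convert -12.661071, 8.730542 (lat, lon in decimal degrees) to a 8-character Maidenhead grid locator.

JH47ii71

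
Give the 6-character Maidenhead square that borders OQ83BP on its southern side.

Latitude subsquare p = 15; −1 → 14 = o.
The longitude characters are unchanged.

OQ83bo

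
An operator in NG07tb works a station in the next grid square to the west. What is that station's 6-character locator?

Longitude subsquare t = 19; −1 → 18 = s.
The latitude characters are unchanged.

NG07sb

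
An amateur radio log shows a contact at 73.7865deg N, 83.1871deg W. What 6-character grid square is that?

EQ83js

Shift to the Maidenhead origin (180°W, 90°S): lon 96.8129, lat 163.7865.
Field: 96.8129/20 → 4 → E, 163.7865/10 → 16 → Q; chars EQ.
Square: 16.8129/2 → 8, 3.7865/1 → 3; chars 83.
Subsquare: 0.8129/0.0833333 → 9 → j, 0.7865/0.0416667 → 18 → s; chars js.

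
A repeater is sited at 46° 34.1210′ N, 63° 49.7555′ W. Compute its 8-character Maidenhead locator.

FN86cn06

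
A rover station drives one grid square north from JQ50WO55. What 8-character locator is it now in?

JQ50wo56

Latitude extended square 5; +1 → 6.
The longitude characters are unchanged.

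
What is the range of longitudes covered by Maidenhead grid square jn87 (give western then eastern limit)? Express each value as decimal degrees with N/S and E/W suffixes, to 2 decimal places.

Field J=9, N=13: +9·20° lon, +13·10° lat → SW at lon 0°, lat 40°.
Square 8, 7: +8·2° lon, +7·1° lat → SW at lon 16°, lat 47°.
Cell spans 2° lon × 1° lat.
west 16.00° E, east 18.00° E.

16.00° E, 18.00° E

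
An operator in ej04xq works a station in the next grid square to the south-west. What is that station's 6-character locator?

Longitude subsquare x = 23; −1 → 22 = w.
Latitude subsquare q = 16; −1 → 15 = p.

EJ04wp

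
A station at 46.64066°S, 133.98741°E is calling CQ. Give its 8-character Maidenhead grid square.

Shift to the Maidenhead origin (180°W, 90°S): lon 313.98741, lat 43.35934.
Field (20°×10°, letters A–R): 313.98741/20 → 15 → P, 43.35934/10 → 4 → E; chars PE.
Square (2°×1°, digits 0–9): 13.98741/2 → 6, 3.35934/1 → 3; chars 63.
Subsquare (5′×2.5′, letters a–x): 1.98741/0.0833333 → 23 → x, 0.35934/0.0416667 → 8 → i; chars xi.
Extended square (30″×15″, digits 0–9): 0.07074/0.00833333 → 8, 0.02601/0.00416667 → 6; chars 86.

PE63xi86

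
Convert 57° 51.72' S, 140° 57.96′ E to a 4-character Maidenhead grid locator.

QD02

Shift to the Maidenhead origin (180°W, 90°S): lon 320.97, lat 32.14.
Field: 320.97/20 → 16 → Q, 32.14/10 → 3 → D; chars QD.
Square: 0.97/2 → 0, 2.14/1 → 2; chars 02.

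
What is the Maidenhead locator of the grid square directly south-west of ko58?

Longitude square 5; −1 → 4.
Latitude square 8; −1 → 7.

KO47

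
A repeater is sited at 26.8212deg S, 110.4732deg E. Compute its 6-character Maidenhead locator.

OG53fe

Add 180° to longitude and 90° to latitude: 290.4732, 63.1788.
Field: lon ⌊290.4732/20⌋ = 14 → O; lat ⌊63.1788/10⌋ = 6 → G.
Square: lon ⌊10.4732/2⌋ = 5; lat ⌊3.1788/1⌋ = 3.
Subsquare: lon ⌊0.4732/0.0833333⌋ = 5 → f; lat ⌊0.1788/0.0416667⌋ = 4 → e.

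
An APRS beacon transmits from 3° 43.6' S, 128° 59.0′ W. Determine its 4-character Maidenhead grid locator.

Shift to the Maidenhead origin (180°W, 90°S): lon 51.02, lat 86.27.
Field: 51.02/20 → 2 → C, 86.27/10 → 8 → I; chars CI.
Square: 11.02/2 → 5, 6.27/1 → 6; chars 56.

CI56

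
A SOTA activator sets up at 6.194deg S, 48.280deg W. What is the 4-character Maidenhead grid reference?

Offset from 180°W / 90°S: lon 131.72°, lat 83.81°.
Field: lon ⌊131.72/20⌋ = 6 → G; lat ⌊83.81/10⌋ = 8 → I.
Square: lon ⌊11.72/2⌋ = 5; lat ⌊3.81/1⌋ = 3.

GI53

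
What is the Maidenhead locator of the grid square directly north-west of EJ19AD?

Longitude subsquare a = 0; −1 → -1, wraps to 23 = x, carry into square.
Longitude square 1; −1 → 0.
Latitude subsquare d = 3; +1 → 4 = e.

EJ09xe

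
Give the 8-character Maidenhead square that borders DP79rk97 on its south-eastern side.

Longitude extended square 9; +1 → 10, wraps to 0, carry into subsquare.
Longitude subsquare r = 17; +1 → 18 = s.
Latitude extended square 7; −1 → 6.

DP79sk06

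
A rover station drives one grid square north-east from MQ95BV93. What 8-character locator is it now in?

MQ95cv04

Longitude extended square 9; +1 → 10, wraps to 0, carry into subsquare.
Longitude subsquare b = 1; +1 → 2 = c.
Latitude extended square 3; +1 → 4.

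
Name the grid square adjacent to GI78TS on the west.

GI78ss

Longitude subsquare t = 19; −1 → 18 = s.
The latitude characters are unchanged.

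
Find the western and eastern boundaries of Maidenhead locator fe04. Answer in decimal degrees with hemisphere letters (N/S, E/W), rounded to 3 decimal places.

80.000° W, 78.000° W

Field F=5, E=4: +5·20° lon, +4·10° lat → SW at lon -80°, lat -50°.
Square 0, 4: +0·2° lon, +4·1° lat → SW at lon -80°, lat -46°.
Cell spans 2° lon × 1° lat.
west 80.000° W, east 78.000° W.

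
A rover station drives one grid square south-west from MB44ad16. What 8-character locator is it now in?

MB44ad05

Longitude extended square 1; −1 → 0.
Latitude extended square 6; −1 → 5.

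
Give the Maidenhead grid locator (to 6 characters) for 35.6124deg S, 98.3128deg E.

Offset from 180°W / 90°S: lon 278.3128°, lat 54.3876°.
Field: 278.3128/20 → 13 → N, 54.3876/10 → 5 → F; chars NF.
Square: 18.3128/2 → 9, 4.3876/1 → 4; chars 94.
Subsquare: 0.3128/0.0833333 → 3 → d, 0.3876/0.0416667 → 9 → j; chars dj.

NF94dj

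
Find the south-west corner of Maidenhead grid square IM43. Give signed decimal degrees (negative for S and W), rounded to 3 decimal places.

Field I=8, M=12: +8·20° lon, +12·10° lat → SW at lon -20°, lat 30°.
Square 4, 3: +4·2° lon, +3·1° lat → SW at lon -12°, lat 33°.
latitude 33.000, longitude -12.000.

33.000, -12.000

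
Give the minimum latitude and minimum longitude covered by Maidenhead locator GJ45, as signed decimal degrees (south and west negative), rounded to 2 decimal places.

5.00, -52.00

Field G=6, J=9: +6·20° lon, +9·10° lat → SW at lon -60°, lat 0°.
Square 4, 5: +4·2° lon, +5·1° lat → SW at lon -52°, lat 5°.
latitude 5.00, longitude -52.00.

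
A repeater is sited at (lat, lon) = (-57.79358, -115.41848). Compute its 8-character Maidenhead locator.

Offset from 180°W / 90°S: lon 64.58152°, lat 32.20642°.
Field: lon ⌊64.58152/20⌋ = 3 → D; lat ⌊32.20642/10⌋ = 3 → D.
Square: lon ⌊4.58152/2⌋ = 2; lat ⌊2.20642/1⌋ = 2.
Subsquare: lon ⌊0.58152/0.0833333⌋ = 6 → g; lat ⌊0.20642/0.0416667⌋ = 4 → e.
Extended square: lon ⌊0.08152/0.00833333⌋ = 9; lat ⌊0.03975/0.00416667⌋ = 9.

DD22ge99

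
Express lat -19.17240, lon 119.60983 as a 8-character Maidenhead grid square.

Offset from 180°W / 90°S: lon 299.60983°, lat 70.82760°.
Field: 299.60983/20 → 14 → O, 70.82760/10 → 7 → H; chars OH.
Square: 19.60983/2 → 9, 0.82760/1 → 0; chars 90.
Subsquare: 1.60983/0.0833333 → 19 → t, 0.82760/0.0416667 → 19 → t; chars tt.
Extended square: 0.02650/0.00833333 → 3, 0.03593/0.00416667 → 8; chars 38.

OH90tt38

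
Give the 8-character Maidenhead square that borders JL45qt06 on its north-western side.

Longitude extended square 0; −1 → -1, wraps to 9, carry into subsquare.
Longitude subsquare q = 16; −1 → 15 = p.
Latitude extended square 6; +1 → 7.

JL45pt97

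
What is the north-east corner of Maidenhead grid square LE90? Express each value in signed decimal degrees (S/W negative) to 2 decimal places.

-49.00, 60.00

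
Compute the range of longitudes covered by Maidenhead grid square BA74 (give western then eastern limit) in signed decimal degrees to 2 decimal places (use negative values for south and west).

-146.00, -144.00

Field B=1, A=0: +1·20° lon, +0·10° lat → SW at lon -160°, lat -90°.
Square 7, 4: +7·2° lon, +4·1° lat → SW at lon -146°, lat -86°.
Cell spans 2° lon × 1° lat.
west -146.00, east -144.00.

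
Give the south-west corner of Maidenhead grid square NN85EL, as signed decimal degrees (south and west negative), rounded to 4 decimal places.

45.4583, 96.3333

Field N=13, N=13: +13·20° lon, +13·10° lat → SW at lon 80°, lat 40°.
Square 8, 5: +8·2° lon, +5·1° lat → SW at lon 96°, lat 45°.
Subsquare e=4, l=11: +4·0.0833333° lon, +11·0.0416667° lat → SW at lon 96.3333°, lat 45.4583°.
latitude 45.4583, longitude 96.3333.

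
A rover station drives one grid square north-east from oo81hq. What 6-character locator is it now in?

OO81ir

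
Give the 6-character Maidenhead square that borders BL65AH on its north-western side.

Longitude subsquare a = 0; −1 → -1, wraps to 23 = x, carry into square.
Longitude square 6; −1 → 5.
Latitude subsquare h = 7; +1 → 8 = i.

BL55xi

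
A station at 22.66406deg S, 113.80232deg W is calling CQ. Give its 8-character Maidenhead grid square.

DG37ci30

Add 180° to longitude and 90° to latitude: 66.19768, 67.33594.
Field: 66.19768/20 → 3 → D, 67.33594/10 → 6 → G; chars DG.
Square: 6.19768/2 → 3, 7.33594/1 → 7; chars 37.
Subsquare: 0.19768/0.0833333 → 2 → c, 0.33594/0.0416667 → 8 → i; chars ci.
Extended square: 0.03101/0.00833333 → 3, 0.00261/0.00416667 → 0; chars 30.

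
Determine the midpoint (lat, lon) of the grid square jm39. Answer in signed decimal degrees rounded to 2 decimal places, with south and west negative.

39.50, 7.00

Field J=9, M=12: +9·20° lon, +12·10° lat → SW at lon 0°, lat 30°.
Square 3, 9: +3·2° lon, +9·1° lat → SW at lon 6°, lat 39°.
Cell spans 2° lon × 1° lat. Centre is SW corner plus half of each.
latitude 39.50, longitude 7.00.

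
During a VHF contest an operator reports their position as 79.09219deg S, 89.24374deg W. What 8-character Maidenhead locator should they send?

Add 180° to longitude and 90° to latitude: 90.75626, 10.90781.
Field: lon ⌊90.75626/20⌋ = 4 → E; lat ⌊10.90781/10⌋ = 1 → B.
Square: lon ⌊10.75626/2⌋ = 5; lat ⌊0.90781/1⌋ = 0.
Subsquare: lon ⌊0.75626/0.0833333⌋ = 9 → j; lat ⌊0.90781/0.0416667⌋ = 21 → v.
Extended square: lon ⌊0.00626/0.00833333⌋ = 0; lat ⌊0.03281/0.00416667⌋ = 7.

EB50jv07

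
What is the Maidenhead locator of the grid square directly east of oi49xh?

OI59ah

Longitude subsquare x = 23; +1 → 24, wraps to 0 = a, carry into square.
Longitude square 4; +1 → 5.
The latitude characters are unchanged.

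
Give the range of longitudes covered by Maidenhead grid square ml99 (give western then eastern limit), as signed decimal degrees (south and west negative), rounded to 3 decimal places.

Field M=12, L=11: +12·20° lon, +11·10° lat → SW at lon 60°, lat 20°.
Square 9, 9: +9·2° lon, +9·1° lat → SW at lon 78°, lat 29°.
Cell spans 2° lon × 1° lat.
west 78.000, east 80.000.

78.000, 80.000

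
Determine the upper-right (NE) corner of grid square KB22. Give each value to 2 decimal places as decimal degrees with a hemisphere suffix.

77.00° S, 26.00° E

Field K=10, B=1: +10·20° lon, +1·10° lat → SW at lon 20°, lat -80°.
Square 2, 2: +2·2° lon, +2·1° lat → SW at lon 24°, lat -78°.
Cell spans 2° lon × 1° lat. NE corner is SW corner plus one full cell.
latitude 77.00° S, longitude 26.00° E.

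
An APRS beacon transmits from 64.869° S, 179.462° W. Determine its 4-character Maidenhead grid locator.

Add 180° to longitude and 90° to latitude: 0.54, 25.13.
Field: lon ⌊0.54/20⌋ = 0 → A; lat ⌊25.13/10⌋ = 2 → C.
Square: lon ⌊0.54/2⌋ = 0; lat ⌊5.13/1⌋ = 5.

AC05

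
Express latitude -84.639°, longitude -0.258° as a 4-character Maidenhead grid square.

Add 180° to longitude and 90° to latitude: 179.74, 5.36.
Field: 179.74/20 → 8 → I, 5.36/10 → 0 → A; chars IA.
Square: 19.74/2 → 9, 5.36/1 → 5; chars 95.

IA95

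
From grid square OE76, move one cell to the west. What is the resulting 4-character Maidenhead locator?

OE66

Longitude square 7; −1 → 6.
The latitude characters are unchanged.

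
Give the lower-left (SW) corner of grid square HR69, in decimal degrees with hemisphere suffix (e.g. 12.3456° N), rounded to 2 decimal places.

89.00° N, 28.00° W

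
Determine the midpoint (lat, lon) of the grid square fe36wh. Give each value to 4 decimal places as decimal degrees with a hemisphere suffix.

Field F=5, E=4: +5·20° lon, +4·10° lat → SW at lon -80°, lat -50°.
Square 3, 6: +3·2° lon, +6·1° lat → SW at lon -74°, lat -44°.
Subsquare w=22, h=7: +22·0.0833333° lon, +7·0.0416667° lat → SW at lon -72.1667°, lat -43.7083°.
Cell spans 0.0833333° lon × 0.0416667° lat. Centre is SW corner plus half of each.
latitude 43.6875° S, longitude 72.1250° W.

43.6875° S, 72.1250° W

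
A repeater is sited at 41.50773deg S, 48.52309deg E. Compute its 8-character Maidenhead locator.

LE48gl28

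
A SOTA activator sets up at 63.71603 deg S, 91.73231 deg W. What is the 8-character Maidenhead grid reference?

Add 180° to longitude and 90° to latitude: 88.26769, 26.28397.
Field: lon ⌊88.26769/20⌋ = 4 → E; lat ⌊26.28397/10⌋ = 2 → C.
Square: lon ⌊8.26769/2⌋ = 4; lat ⌊6.28397/1⌋ = 6.
Subsquare: lon ⌊0.26769/0.0833333⌋ = 3 → d; lat ⌊0.28397/0.0416667⌋ = 6 → g.
Extended square: lon ⌊0.01769/0.00833333⌋ = 2; lat ⌊0.03397/0.00416667⌋ = 8.

EC46dg28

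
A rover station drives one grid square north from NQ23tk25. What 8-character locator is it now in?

NQ23tk26

Latitude extended square 5; +1 → 6.
The longitude characters are unchanged.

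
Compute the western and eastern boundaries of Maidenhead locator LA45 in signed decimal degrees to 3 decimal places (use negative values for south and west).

48.000, 50.000

Field L=11, A=0: +11·20° lon, +0·10° lat → SW at lon 40°, lat -90°.
Square 4, 5: +4·2° lon, +5·1° lat → SW at lon 48°, lat -85°.
Cell spans 2° lon × 1° lat.
west 48.000, east 50.000.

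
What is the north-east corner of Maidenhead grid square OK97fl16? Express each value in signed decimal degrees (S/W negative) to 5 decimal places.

17.48750, 118.43333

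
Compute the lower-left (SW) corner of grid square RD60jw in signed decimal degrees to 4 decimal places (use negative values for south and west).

Field R=17, D=3: +17·20° lon, +3·10° lat → SW at lon 160°, lat -60°.
Square 6, 0: +6·2° lon, +0·1° lat → SW at lon 172°, lat -60°.
Subsquare j=9, w=22: +9·0.0833333° lon, +22·0.0416667° lat → SW at lon 172.75°, lat -59.0833°.
latitude -59.0833, longitude 172.7500.

-59.0833, 172.7500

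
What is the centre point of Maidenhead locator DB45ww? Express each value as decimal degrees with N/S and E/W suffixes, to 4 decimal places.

74.0625° S, 110.1250° W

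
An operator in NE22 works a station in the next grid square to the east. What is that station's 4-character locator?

NE32

Longitude square 2; +1 → 3.
The latitude characters are unchanged.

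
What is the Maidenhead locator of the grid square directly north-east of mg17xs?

Longitude subsquare x = 23; +1 → 24, wraps to 0 = a, carry into square.
Longitude square 1; +1 → 2.
Latitude subsquare s = 18; +1 → 19 = t.

MG27at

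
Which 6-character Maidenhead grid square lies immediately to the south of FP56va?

FP55vx

Latitude subsquare a = 0; −1 → -1, wraps to 23 = x, carry into square.
Latitude square 6; −1 → 5.
The longitude characters are unchanged.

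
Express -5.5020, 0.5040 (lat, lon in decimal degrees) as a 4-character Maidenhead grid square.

JI04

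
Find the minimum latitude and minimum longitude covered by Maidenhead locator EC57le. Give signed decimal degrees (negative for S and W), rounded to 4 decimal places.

-62.8333, -89.0833

Field E=4, C=2: +4·20° lon, +2·10° lat → SW at lon -100°, lat -70°.
Square 5, 7: +5·2° lon, +7·1° lat → SW at lon -90°, lat -63°.
Subsquare l=11, e=4: +11·0.0833333° lon, +4·0.0416667° lat → SW at lon -89.0833°, lat -62.8333°.
latitude -62.8333, longitude -89.0833.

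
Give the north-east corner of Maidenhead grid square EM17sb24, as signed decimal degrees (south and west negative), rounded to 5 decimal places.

37.06250, -96.47500

Field E=4, M=12: +4·20° lon, +12·10° lat → SW at lon -100°, lat 30°.
Square 1, 7: +1·2° lon, +7·1° lat → SW at lon -98°, lat 37°.
Subsquare s=18, b=1: +18·0.0833333° lon, +1·0.0416667° lat → SW at lon -96.5°, lat 37.0417°.
Extended square 2, 4: +2·0.00833333° lon, +4·0.00416667° lat → SW at lon -96.4833°, lat 37.0583°.
Cell spans 0.00833333° lon × 0.00416667° lat. NE corner is SW corner plus one full cell.
latitude 37.06250, longitude -96.47500.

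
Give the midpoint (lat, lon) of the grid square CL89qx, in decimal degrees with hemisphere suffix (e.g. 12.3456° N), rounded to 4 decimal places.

29.9792° N, 122.6250° W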